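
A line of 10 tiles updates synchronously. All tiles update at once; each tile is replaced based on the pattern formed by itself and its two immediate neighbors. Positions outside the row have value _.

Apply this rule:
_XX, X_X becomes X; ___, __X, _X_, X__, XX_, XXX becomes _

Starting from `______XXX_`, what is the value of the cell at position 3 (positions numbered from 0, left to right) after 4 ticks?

_

______X___
__________
__________  (fixed point — unchanged through tick 4)
position 3 holds _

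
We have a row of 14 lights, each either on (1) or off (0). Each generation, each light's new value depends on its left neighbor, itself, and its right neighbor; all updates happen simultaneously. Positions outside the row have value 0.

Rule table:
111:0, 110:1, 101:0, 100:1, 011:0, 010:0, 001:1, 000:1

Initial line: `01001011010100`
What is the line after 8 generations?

10110001000011
00011110111101
11100010000100
00111101111011
11000100001001
01111011110110
10001000010011
01110111101101

01110111101101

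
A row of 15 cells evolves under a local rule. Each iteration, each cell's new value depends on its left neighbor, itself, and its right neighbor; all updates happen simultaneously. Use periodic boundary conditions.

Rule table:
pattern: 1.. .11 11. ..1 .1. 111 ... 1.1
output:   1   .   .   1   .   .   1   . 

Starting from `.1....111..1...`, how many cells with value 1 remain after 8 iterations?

1.1111...11.111
......111......
111111...111111
......111......  (repeats iteration 2; period 2)
iteration 8: ......111......
count of 1: 3

3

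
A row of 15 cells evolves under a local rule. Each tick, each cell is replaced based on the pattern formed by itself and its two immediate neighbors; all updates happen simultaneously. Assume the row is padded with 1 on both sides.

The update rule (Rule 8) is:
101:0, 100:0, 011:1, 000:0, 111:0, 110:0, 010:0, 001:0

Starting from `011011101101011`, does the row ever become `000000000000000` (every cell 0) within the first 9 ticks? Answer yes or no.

tick 1: 010010001000010
tick 2: 000000000000000
all cells are 0 at tick 2

yes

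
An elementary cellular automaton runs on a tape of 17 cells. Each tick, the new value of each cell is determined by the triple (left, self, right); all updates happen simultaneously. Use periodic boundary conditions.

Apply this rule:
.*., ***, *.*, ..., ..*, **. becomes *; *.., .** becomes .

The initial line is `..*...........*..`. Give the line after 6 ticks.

tick 1: ***.***********.*
tick 2: ****.***********.
tick 3: .****.***********
tick 4: *.****.**********
tick 5: **.****.*********
tick 6: ***.****.********

***.****.********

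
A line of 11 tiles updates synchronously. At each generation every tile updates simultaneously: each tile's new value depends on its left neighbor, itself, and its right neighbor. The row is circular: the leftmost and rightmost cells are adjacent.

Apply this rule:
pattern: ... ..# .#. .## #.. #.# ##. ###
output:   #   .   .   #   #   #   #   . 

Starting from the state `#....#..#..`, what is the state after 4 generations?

.##..##..#.

.###..#..#.
.#.##..#..#
#.####..#..
.##..##..#.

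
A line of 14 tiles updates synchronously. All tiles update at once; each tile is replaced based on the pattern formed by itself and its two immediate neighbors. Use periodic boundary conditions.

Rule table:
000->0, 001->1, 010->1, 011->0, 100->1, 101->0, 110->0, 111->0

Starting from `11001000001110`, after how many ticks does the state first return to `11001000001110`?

12

00111100010000
01000010111000
11100110000100
00011001001111
10100111110000
10111000001001
00000100011110
00001110100001
10010000110011
01111001001100
10000111110010
11001000001110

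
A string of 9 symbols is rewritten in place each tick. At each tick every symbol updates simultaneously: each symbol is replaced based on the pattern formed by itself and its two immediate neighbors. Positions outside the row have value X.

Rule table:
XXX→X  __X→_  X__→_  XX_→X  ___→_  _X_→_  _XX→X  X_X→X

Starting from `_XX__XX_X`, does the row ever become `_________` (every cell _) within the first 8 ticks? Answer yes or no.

no

XXX__XXXX
XXX__XXXX  (fixed point — unchanged through tick 8)
tick 8 is XXX__XXXX, still not uniform _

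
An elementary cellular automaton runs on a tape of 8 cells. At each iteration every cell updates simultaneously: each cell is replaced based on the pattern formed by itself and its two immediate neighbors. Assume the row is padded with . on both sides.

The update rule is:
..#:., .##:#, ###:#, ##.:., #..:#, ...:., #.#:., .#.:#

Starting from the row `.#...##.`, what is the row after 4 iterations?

.##..#.#
.#.#.#.#
.#.#.#.#  (fixed point — unchanged through iteration 4)

.#.#.#.#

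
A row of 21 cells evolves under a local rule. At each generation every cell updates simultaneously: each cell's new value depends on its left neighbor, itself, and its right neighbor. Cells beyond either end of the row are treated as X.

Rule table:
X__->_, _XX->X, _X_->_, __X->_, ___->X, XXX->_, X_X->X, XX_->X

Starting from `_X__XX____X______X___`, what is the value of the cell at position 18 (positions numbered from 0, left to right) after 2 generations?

generation 1: X___XX_XX___XXXX___X_
generation 2: X_X_XXXXX_X_X__X_X__X
position 18 holds _

_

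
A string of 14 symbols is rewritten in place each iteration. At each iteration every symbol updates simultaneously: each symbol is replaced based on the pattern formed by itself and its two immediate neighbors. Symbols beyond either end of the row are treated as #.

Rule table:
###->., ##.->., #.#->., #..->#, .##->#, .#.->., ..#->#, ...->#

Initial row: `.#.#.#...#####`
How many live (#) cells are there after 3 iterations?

......####....
#######...####
.......####...
count of #: 4

4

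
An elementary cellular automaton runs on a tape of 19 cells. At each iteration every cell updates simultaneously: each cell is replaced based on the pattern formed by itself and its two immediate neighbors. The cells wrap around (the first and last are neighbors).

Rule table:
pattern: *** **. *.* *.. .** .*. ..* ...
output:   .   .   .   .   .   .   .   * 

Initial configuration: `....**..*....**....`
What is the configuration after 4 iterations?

....*****....**....

iteration 1: ***.......**....***
iteration 2: ....*****....**....
iteration 3: ***.......**....***  (repeats iteration 1; period 2)
iteration 4: ....*****....**....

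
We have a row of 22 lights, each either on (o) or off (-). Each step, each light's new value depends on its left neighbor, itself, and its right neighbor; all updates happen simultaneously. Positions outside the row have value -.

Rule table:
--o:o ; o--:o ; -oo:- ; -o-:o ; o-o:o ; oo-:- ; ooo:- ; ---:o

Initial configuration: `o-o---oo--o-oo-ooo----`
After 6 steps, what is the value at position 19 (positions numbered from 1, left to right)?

-

oooooo--oooo--o---oooo
------oo----oooooo----
oooooo--oooo------oooo
------oo----oooooo----  (repeats step 2; period 2)
step 6: ------oo----oooooo----
position 19 holds -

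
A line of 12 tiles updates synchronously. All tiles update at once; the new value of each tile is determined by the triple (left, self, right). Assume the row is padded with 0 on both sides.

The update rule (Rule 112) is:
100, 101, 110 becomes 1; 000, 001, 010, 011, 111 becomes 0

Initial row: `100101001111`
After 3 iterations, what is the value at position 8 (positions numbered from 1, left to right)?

0

010010100001
001001010000
000100101000
position 8 holds 0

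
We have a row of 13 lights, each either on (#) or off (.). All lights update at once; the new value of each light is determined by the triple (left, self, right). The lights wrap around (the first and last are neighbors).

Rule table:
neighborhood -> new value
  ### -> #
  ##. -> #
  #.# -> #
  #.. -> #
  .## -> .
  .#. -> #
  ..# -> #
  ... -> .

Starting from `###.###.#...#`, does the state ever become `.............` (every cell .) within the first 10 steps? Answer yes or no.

step 1: ####.#####.#.
step 2: .####.#######
step 3: #.####.######
step 4: ##.####.#####
step 5: ###.####.####
step 6: ####.####.###
step 7: #####.####.##
step 8: ######.####.#
step 9: #######.####.
step 10: .#######.####
step 10 is .#######.####, still not uniform .

no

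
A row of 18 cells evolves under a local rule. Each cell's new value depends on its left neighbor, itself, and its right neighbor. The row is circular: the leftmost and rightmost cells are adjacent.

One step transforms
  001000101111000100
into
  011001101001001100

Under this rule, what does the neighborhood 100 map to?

At position 3 the neighborhood is 100; the next row has 0 there.

0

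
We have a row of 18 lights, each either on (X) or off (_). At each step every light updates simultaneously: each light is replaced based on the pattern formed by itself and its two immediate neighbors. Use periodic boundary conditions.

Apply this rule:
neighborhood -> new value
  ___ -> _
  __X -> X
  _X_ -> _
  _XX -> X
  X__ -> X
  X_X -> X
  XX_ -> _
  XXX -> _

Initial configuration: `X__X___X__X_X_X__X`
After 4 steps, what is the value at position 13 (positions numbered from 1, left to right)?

_XX_X_X_XX_X_X_XXX
XX_X_X_XX_X_X_XX__
X_X_X_XX_X_X_XX_XX
_X_X_XX_X_X_XX_XX_
position 13 holds X

X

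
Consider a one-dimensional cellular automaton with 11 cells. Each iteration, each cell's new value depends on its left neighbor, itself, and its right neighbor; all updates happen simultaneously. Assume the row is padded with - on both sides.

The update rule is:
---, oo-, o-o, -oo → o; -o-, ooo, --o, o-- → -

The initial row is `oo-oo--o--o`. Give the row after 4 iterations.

ooooo------
o---o-ooooo
--o--oo---o
o----oo-o--

o----oo-o--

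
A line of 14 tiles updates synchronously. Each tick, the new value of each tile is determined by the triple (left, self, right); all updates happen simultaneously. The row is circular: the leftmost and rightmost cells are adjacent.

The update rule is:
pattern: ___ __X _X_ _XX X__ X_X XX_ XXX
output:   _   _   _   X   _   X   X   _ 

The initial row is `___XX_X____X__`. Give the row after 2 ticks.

___XXX________
___X_X________

___X_X________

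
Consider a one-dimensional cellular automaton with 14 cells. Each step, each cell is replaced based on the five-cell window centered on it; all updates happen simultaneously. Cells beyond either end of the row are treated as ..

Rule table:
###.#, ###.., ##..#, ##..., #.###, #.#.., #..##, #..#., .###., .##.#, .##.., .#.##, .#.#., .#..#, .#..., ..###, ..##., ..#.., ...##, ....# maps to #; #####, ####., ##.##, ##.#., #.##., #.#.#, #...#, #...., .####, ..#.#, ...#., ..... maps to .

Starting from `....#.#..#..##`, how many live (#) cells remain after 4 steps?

..#..#########
#.####.......#
.##..##....#.#
########.#..##
count of #: 11

11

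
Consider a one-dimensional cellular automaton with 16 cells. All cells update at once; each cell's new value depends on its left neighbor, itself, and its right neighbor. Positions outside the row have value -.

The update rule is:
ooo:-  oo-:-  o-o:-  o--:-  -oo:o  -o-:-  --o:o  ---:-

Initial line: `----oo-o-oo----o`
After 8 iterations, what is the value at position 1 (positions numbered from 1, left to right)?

-

---oo----o----o-
--oo----o----o--
-oo----o----o---
oo----o----o----
o----o----o-----
----o----o------
---o----o-------
--o----o--------
position 1 holds -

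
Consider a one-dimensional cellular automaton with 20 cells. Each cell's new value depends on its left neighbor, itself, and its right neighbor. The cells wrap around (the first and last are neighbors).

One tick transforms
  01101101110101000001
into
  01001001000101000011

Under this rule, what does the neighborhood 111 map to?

0

At position 8 the neighborhood is 111; the next row has 0 there.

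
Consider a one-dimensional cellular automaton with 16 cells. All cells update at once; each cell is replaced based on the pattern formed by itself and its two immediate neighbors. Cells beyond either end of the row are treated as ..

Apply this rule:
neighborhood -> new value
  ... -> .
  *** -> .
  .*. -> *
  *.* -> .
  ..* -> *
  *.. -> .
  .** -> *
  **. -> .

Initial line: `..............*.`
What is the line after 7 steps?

.......**.......

step 1: .............**.
step 2: ............**..
step 3: ...........**...
step 4: ..........**....
step 5: .........**.....
step 6: ........**......
step 7: .......**.......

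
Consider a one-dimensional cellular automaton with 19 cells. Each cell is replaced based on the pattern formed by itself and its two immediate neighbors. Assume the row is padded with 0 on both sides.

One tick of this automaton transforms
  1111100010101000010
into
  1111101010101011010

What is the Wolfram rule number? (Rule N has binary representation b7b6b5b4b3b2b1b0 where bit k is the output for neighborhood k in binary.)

position 1: 111 → 1  (bit 7 = 1)
position 4: 110 → 1  (bit 6 = 1)
position 9: 101 → 0  (bit 5 = 0)
position 5: 100 → 0  (bit 4 = 0)
position 0: 011 → 1  (bit 3 = 1)
position 8: 010 → 1  (bit 2 = 1)
position 7: 001 → 0  (bit 1 = 0)
position 6: 000 → 1  (bit 0 = 1)
bits b7..b0 = 11001101 = 205

205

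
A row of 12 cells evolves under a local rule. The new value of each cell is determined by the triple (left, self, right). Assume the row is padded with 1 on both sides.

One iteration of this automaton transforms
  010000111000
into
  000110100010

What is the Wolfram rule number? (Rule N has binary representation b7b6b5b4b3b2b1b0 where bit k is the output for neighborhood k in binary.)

9

position 7: 111 → 0  (bit 7 = 0)
position 8: 110 → 0  (bit 6 = 0)
position 0: 101 → 0  (bit 5 = 0)
position 2: 100 → 0  (bit 4 = 0)
position 6: 011 → 1  (bit 3 = 1)
position 1: 010 → 0  (bit 2 = 0)
position 5: 001 → 0  (bit 1 = 0)
position 3: 000 → 1  (bit 0 = 1)
bits b7..b0 = 00001001 = 9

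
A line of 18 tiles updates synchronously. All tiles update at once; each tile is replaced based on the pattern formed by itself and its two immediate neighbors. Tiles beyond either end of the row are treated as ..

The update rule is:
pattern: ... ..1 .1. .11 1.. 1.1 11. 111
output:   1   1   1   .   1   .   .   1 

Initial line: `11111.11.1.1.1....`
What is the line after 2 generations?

1.1.111111.1..111.

.111.....1.1.11111
1.1.111111.1..111.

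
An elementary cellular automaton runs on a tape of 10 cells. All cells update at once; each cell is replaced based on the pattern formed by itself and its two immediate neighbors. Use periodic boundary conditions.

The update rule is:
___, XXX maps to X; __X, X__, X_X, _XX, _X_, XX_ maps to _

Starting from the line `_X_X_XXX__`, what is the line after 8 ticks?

X____XXXXX

tick 1: ______X__X
tick 2: _XXXX_____
tick 3: __XX__XXXX
tick 4: _______XX_
tick 5: XXXXXX____
tick 6: _XXXX__XX_
tick 7: __XX______
tick 8: X____XXXXX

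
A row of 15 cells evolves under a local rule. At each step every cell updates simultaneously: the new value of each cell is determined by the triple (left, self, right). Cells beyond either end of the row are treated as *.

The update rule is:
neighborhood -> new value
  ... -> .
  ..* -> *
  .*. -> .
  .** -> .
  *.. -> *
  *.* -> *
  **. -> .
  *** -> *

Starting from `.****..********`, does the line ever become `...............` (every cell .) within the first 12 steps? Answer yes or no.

no

step 1: *.**.**.*******
step 2: .*..*..*.******
step 3: *.**.**.*.*****
step 4: .*..*..*.*.****
step 5: *.**.**.*.*.***
step 6: .*..*..*.*.*.**
step 7: *.**.**.*.*.*.*
step 8: .*..*..*.*.*.*.
step 9: *.**.**.*.*.*.*  (repeats step 7; period 2)
step 12: .*..*..*.*.*.*.
step 12 is .*..*..*.*.*.*., still not uniform .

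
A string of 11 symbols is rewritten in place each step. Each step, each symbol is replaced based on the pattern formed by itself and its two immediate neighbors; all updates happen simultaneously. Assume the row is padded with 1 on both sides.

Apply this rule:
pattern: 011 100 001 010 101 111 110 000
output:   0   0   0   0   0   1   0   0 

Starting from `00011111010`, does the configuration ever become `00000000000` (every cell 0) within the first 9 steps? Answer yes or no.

yes

00001110000
00000100000
00000000000
all cells are 0 at step 3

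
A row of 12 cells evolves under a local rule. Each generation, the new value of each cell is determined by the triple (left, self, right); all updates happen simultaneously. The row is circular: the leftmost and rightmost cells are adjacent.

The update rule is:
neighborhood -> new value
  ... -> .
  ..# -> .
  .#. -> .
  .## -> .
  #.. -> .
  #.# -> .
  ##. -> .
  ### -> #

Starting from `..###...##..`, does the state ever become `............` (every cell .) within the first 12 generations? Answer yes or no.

yes

...#........
............
all cells are . at generation 2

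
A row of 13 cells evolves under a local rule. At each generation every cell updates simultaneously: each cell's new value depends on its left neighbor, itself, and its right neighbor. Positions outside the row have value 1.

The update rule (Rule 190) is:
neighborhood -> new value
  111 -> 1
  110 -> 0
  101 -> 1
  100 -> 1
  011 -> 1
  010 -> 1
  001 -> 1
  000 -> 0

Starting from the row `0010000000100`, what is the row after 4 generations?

1011101111111

generation 1: 1111000001111
generation 2: 1110100011111
generation 3: 1101110111111
generation 4: 1011101111111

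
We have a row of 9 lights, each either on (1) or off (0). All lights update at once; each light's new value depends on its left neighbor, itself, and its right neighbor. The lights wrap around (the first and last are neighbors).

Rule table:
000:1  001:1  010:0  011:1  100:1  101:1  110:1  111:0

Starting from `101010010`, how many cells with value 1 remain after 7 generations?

010101101
101011110
010110011
101111111
111000000
101111111  (repeats generation 4; period 2)
generation 7: 111000000
count of 1: 3

3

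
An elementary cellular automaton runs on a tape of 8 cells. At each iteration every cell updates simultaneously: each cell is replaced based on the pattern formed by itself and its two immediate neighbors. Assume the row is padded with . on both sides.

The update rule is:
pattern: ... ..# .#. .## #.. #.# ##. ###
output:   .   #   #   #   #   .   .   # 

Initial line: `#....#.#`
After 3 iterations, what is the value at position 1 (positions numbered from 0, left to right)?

.

iteration 1: ##..##.#
iteration 2: #.###..#
iteration 3: #.##.###
position 1 holds .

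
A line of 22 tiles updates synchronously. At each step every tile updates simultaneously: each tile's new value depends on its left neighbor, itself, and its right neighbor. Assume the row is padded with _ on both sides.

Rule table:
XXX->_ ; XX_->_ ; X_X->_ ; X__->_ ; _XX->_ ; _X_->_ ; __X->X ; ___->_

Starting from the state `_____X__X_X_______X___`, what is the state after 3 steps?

____X__X_________X____
___X__X_________X_____
__X__X_________X______

__X__X_________X______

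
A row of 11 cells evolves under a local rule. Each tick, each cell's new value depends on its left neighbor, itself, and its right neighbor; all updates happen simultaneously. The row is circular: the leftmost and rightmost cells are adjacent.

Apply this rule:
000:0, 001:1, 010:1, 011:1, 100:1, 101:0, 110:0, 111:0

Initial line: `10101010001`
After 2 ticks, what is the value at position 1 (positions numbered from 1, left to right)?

1

00101011011
11101010010
position 1 holds 1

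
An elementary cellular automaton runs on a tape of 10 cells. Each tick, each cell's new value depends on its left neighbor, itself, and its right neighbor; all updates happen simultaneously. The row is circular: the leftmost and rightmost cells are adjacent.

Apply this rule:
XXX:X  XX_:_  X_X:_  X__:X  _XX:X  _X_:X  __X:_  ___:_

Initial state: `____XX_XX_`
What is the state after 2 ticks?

____X__X_X
X___XX_X_X

X___XX_X_X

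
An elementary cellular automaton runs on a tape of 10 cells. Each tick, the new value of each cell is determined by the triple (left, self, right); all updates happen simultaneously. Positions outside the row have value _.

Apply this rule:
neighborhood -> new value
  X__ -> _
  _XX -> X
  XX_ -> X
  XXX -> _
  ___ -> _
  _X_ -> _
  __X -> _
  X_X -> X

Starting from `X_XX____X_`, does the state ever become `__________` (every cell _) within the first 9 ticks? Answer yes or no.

yes

_XXX______
_X_X______
__X_______
__________
all cells are _ at tick 4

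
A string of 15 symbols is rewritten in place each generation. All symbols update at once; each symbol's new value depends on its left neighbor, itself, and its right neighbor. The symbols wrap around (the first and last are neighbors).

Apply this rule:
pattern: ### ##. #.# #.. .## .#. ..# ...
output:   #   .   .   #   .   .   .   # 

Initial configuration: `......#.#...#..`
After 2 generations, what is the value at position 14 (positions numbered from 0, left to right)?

#

generation 1: #####....##..##
generation 2: ####.###...#..#
position 14 holds #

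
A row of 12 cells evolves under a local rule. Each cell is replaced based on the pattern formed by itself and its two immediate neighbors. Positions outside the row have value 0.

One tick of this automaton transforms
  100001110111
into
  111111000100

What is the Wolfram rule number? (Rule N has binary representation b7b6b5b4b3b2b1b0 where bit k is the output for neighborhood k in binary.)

position 6: 111 → 0  (bit 7 = 0)
position 7: 110 → 0  (bit 6 = 0)
position 8: 101 → 0  (bit 5 = 0)
position 1: 100 → 1  (bit 4 = 1)
position 5: 011 → 1  (bit 3 = 1)
position 0: 010 → 1  (bit 2 = 1)
position 4: 001 → 1  (bit 1 = 1)
position 2: 000 → 1  (bit 0 = 1)
bits b7..b0 = 00011111 = 31

31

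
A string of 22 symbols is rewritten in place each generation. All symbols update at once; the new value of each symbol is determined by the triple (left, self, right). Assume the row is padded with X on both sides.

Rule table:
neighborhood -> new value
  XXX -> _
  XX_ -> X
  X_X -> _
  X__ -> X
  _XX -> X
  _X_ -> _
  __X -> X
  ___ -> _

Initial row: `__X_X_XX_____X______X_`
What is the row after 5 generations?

__X__X__X__XX__XX__XXX

XX____XXX___X_X____X__
_XX__XX_XX_X___X__X_XX
_XXXXXX_XX__X_X_XX__X_
_X____X_XXXX____XXXX__
__X__X__X__XX__XX__XXX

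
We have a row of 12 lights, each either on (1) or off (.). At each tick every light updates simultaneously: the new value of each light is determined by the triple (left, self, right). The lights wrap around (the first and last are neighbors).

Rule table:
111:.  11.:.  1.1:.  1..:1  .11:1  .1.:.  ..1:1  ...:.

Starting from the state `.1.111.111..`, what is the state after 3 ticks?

11......1.1.

1..1...1..1.
.11.1.1.11..
11......1.1.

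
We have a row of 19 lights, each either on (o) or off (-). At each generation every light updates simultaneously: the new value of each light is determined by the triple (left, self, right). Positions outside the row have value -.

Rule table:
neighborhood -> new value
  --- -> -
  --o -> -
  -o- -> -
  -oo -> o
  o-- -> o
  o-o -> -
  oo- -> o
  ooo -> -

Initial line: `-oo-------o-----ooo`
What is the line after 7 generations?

-ooo-------o----o-o
-o-oo-------o------
---ooo-------o-----
---o-oo-------o----
-----ooo-------o---
-----o-oo-------o--
-------ooo-------o-

-------ooo-------o-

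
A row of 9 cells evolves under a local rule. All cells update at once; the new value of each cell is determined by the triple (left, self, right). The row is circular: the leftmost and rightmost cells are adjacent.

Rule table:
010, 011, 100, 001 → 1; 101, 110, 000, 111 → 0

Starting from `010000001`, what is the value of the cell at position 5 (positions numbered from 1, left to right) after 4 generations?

0

011000011
010100110
110111101
000100001
position 5 holds 0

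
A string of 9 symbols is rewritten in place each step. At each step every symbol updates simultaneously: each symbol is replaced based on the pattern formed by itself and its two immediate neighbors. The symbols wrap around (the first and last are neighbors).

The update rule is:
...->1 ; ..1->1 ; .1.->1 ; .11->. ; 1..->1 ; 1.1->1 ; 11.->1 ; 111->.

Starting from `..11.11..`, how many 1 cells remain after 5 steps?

step 1: 11.11.111
step 2: .11.11...
step 3: 1.11.1111
step 4: 11.11....
step 5: .11.11111
count of 1: 7

7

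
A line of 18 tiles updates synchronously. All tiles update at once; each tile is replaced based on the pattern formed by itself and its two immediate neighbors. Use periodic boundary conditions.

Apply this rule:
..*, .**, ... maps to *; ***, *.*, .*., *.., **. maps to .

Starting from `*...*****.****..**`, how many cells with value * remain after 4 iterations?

11

..***.....*....**.
***...****..****..
*...***....**....*
..***...****..****
count of *: 11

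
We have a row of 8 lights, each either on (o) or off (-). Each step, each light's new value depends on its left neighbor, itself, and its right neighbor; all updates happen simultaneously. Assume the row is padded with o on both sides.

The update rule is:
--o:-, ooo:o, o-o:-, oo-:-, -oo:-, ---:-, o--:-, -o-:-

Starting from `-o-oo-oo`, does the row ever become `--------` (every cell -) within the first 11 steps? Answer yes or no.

-------o
--------
all cells are - at step 2

yes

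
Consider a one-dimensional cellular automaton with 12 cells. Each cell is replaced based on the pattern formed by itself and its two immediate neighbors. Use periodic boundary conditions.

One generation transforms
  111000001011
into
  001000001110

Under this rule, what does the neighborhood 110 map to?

1

At position 2 the neighborhood is 110; the next row has 1 there.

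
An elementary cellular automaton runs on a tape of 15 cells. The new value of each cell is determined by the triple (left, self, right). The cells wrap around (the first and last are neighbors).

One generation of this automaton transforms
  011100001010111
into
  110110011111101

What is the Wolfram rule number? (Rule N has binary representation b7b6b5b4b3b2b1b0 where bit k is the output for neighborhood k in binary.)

position 2: 111 → 0  (bit 7 = 0)
position 3: 110 → 1  (bit 6 = 1)
position 0: 101 → 1  (bit 5 = 1)
position 4: 100 → 1  (bit 4 = 1)
position 1: 011 → 1  (bit 3 = 1)
position 8: 010 → 1  (bit 2 = 1)
position 7: 001 → 1  (bit 1 = 1)
position 5: 000 → 0  (bit 0 = 0)
bits b7..b0 = 01111110 = 126

126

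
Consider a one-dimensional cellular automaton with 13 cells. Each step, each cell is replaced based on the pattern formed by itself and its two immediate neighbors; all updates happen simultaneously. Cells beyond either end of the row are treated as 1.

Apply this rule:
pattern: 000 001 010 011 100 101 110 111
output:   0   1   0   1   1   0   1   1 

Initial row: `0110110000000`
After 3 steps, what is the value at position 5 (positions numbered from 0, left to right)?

1

0110111000001
0110111100011
0110111110111
position 5 holds 1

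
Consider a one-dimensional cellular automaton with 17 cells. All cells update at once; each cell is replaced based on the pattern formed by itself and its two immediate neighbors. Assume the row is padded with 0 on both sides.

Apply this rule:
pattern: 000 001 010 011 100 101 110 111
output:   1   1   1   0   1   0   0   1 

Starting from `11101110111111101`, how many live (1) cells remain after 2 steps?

15

01000100011111001
11111111101110111
count of 1: 15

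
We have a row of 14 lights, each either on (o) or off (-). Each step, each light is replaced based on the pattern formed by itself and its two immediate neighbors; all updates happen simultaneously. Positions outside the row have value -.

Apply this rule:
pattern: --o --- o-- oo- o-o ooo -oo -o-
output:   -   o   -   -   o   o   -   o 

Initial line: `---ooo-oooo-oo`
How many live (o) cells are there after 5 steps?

8

step 1: oo--o-o-oo-o--
step 2: ----oooo--oo-o
step 3: ooo--oo-----oo
step 4: -o------ooo---
step 5: -o-oooo--o--oo
count of o: 8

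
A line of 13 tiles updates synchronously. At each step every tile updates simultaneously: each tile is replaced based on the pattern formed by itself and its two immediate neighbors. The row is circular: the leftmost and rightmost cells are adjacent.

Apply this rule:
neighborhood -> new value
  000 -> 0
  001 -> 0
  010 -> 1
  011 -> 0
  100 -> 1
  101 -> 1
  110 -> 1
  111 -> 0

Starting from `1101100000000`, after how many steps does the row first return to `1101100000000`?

step 1: 0110110000000
step 2: 0011011000000
step 3: 0001101100000
step 4: 0000110110000
step 5: 0000011011000
step 6: 0000001101100
step 7: 0000000110110
step 8: 0000000011011
step 9: 1000000001101
step 10: 1100000000110
step 11: 0110000000011
step 12: 1011000000001
step 13: 1101100000000

13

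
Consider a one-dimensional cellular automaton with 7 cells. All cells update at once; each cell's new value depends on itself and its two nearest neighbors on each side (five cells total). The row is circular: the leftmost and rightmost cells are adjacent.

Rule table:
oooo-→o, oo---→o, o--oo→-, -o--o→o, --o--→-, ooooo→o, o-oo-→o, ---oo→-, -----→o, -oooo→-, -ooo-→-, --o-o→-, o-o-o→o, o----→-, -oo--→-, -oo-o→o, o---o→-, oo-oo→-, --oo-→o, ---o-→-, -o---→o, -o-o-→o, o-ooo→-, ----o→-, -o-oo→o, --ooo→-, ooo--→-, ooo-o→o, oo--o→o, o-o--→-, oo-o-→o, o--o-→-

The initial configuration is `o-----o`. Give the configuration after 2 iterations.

ooo-o--

-o-o--o
ooo-o--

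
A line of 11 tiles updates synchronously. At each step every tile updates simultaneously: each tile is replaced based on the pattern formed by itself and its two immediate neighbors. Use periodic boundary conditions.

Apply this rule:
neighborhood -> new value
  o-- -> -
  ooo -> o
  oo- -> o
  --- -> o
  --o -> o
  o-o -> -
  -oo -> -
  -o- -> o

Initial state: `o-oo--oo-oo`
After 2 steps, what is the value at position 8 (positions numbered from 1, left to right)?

o

o--o-o-o--o
o-oo-o-o-o-
position 8 holds o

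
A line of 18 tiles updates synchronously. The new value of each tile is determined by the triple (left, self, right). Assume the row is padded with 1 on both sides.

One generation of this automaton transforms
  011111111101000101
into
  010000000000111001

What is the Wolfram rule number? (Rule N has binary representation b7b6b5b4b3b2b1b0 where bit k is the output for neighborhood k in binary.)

position 2: 111 → 0  (bit 7 = 0)
position 9: 110 → 0  (bit 6 = 0)
position 0: 101 → 0  (bit 5 = 0)
position 12: 100 → 1  (bit 4 = 1)
position 1: 011 → 1  (bit 3 = 1)
position 11: 010 → 0  (bit 2 = 0)
position 14: 001 → 1  (bit 1 = 1)
position 13: 000 → 1  (bit 0 = 1)
bits b7..b0 = 00011011 = 27

27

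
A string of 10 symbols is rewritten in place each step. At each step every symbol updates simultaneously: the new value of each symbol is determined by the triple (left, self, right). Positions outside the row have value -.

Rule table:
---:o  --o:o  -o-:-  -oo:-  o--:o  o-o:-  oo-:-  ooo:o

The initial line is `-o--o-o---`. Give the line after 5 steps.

o-oo---ooo
----ooo-o-
oooo-o---o
-oo---ooo-
o--ooo-o-o

o--ooo-o-o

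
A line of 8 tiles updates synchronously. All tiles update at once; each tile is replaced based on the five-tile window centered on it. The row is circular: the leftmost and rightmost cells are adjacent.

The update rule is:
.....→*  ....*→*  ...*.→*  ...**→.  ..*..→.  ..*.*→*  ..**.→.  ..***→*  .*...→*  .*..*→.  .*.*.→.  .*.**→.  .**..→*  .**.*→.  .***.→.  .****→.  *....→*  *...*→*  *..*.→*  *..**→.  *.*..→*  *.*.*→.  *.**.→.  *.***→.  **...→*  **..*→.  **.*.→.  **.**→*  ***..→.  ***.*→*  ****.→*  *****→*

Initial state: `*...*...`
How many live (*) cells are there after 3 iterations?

2

.***.***
*..**..*
*...*...
count of *: 2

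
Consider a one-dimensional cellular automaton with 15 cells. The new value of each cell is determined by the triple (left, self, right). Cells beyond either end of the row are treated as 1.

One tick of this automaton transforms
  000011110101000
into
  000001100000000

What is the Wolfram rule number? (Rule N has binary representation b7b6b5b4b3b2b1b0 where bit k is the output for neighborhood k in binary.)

128

position 5: 111 → 1  (bit 7 = 1)
position 7: 110 → 0  (bit 6 = 0)
position 8: 101 → 0  (bit 5 = 0)
position 0: 100 → 0  (bit 4 = 0)
position 4: 011 → 0  (bit 3 = 0)
position 9: 010 → 0  (bit 2 = 0)
position 3: 001 → 0  (bit 1 = 0)
position 1: 000 → 0  (bit 0 = 0)
bits b7..b0 = 10000000 = 128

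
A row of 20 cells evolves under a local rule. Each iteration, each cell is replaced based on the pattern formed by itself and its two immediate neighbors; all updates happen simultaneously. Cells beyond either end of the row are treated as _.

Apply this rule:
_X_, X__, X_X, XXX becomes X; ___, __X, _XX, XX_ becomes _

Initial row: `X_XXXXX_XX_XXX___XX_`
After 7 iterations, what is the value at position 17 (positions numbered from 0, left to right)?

iteration 1: XX_XXX_X__X_X_X____X
iteration 2: __X_X_XXX_XXXXXX___X
iteration 3: __XXXX_X_X_XXXX_X__X
iteration 4: ___XX_XXXXX_XX_XXX_X
iteration 5: _____X_XXX_X__X_X_XX
iteration 6: _____XX_X_XXX_XXXX__
iteration 7: _______XXX_X_X_XX_X_
position 17 holds _

_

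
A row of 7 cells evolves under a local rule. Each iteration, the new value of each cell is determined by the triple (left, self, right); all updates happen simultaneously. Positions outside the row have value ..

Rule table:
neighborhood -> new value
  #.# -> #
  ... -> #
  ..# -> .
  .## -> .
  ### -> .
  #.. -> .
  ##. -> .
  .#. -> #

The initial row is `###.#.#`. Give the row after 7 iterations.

...####

...####
##.....
...####  (repeats iteration 1; period 2)
iteration 7: ...####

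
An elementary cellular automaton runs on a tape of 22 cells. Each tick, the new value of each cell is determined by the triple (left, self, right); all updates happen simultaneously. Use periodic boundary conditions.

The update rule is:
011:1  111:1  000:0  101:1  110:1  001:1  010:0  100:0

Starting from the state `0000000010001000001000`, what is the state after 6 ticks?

0000000100010000010000
0000001000100000100000
0000010001000001000000
0000100010000010000000
0001000100000100000000
0010001000001000000000

0010001000001000000000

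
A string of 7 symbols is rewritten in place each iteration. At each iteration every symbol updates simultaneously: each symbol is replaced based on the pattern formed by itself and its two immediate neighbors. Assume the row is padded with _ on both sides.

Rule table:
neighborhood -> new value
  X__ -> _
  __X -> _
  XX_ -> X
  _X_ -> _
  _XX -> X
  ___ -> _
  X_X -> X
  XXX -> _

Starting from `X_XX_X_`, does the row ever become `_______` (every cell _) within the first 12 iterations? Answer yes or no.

_XXXX__
_X__X__
_______
all cells are _ at iteration 3

yes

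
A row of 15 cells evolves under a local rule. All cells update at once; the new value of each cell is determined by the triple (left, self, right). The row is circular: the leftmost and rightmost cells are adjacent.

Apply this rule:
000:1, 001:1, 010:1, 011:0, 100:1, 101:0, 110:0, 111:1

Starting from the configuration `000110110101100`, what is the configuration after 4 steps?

111101111110111

111000000100011
110111111111101
100011111111000
111101111110111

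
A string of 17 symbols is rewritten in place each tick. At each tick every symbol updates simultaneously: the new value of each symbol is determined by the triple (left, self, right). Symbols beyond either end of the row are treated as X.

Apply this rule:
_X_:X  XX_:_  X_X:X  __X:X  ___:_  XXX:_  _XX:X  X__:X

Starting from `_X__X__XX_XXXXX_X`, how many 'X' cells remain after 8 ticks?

tick 1: XXXXXXXX_XX____XX
tick 2: ________XX_X__XX_
tick 3: X______XX_XXXXX_X
tick 4: _X____XX_XX____XX
tick 5: XXX__XX_XX_X__XX_
tick 6: ___XXX_XX_XXXXX_X
tick 7: X_XX__XX_XX____XX
tick 8: _XX_XXX_XX_X__XX_
count of X: 10

10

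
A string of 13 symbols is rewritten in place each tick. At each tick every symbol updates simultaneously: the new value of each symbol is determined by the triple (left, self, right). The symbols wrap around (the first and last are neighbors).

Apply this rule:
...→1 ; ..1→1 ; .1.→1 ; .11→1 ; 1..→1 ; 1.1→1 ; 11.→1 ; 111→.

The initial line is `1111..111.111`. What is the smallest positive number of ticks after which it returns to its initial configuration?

2

...1111.111..
1111..111.111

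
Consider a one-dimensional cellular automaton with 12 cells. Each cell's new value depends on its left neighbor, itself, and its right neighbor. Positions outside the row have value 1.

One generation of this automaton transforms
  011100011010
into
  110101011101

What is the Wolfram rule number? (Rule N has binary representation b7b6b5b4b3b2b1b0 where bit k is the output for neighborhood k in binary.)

position 2: 111 → 0  (bit 7 = 0)
position 3: 110 → 1  (bit 6 = 1)
position 0: 101 → 1  (bit 5 = 1)
position 4: 100 → 0  (bit 4 = 0)
position 1: 011 → 1  (bit 3 = 1)
position 10: 010 → 0  (bit 2 = 0)
position 6: 001 → 0  (bit 1 = 0)
position 5: 000 → 1  (bit 0 = 1)
bits b7..b0 = 01101001 = 105

105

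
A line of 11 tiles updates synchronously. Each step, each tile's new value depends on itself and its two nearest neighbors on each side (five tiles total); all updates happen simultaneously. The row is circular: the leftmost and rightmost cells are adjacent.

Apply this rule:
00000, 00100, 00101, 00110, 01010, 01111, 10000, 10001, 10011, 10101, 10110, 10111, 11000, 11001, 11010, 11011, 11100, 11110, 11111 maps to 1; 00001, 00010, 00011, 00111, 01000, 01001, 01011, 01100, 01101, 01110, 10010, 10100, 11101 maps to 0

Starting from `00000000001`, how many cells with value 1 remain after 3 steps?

01111111001
01111111101
01111111011
count of 1: 9

9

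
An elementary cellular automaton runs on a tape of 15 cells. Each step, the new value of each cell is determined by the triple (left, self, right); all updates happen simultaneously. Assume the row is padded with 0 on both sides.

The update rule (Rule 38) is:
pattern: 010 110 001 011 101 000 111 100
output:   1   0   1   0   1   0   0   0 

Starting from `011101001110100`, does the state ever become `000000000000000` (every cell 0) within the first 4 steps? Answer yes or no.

100011010001100
100100110010000
101101000110000
110011001000000
step 4 is 110011001000000, still not uniform 0

no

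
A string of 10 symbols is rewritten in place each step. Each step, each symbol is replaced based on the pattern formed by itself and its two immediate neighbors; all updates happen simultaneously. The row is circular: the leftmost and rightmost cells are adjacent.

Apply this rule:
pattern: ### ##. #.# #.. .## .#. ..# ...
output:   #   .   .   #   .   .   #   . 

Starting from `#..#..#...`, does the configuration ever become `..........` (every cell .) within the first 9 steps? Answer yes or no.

yes

.##.##.#.#
..........
all cells are . at step 2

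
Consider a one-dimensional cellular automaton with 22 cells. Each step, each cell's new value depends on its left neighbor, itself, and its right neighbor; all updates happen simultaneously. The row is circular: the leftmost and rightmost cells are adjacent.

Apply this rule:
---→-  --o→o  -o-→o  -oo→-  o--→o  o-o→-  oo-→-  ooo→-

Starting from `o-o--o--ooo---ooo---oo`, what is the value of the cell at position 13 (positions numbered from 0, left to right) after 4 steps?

step 1: --oooooo---o-o---o-o--
step 2: -o------o-oo-oo-oo-oo-
step 3: ooo----oo------------o
step 4: ---o--o--o----------o-
position 13 holds -

-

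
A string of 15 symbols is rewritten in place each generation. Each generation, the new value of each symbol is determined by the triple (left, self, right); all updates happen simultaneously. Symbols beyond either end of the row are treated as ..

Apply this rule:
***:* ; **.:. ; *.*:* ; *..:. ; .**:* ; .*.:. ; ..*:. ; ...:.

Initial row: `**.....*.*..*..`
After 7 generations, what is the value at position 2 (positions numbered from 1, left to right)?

*.......*......
...............
...............  (fixed point — unchanged through generation 7)
position 2 holds .

.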